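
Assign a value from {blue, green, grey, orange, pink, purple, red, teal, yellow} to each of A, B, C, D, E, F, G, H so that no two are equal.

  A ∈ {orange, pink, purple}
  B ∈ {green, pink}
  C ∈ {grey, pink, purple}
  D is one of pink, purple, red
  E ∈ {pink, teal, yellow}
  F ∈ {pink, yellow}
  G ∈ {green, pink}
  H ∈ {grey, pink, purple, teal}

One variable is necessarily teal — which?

E

The 8 variables together cover exactly {green, grey, orange, pink, purple, red, teal, yellow} — 8 values for 8 variables — and orange appears only in A's list, so A = orange.
The 7 still-open variables together cover exactly {green, grey, pink, purple, red, teal, yellow} — 7 values for 7 variables — and red appears only in D's list, so D = red.
The 2 variables B and G are confined to {green, pink}, which locks those values in; drop them from C, E, F, H.
F's domain is down to {yellow}, so F = yellow. Strike yellow from E.
So teal goes to E.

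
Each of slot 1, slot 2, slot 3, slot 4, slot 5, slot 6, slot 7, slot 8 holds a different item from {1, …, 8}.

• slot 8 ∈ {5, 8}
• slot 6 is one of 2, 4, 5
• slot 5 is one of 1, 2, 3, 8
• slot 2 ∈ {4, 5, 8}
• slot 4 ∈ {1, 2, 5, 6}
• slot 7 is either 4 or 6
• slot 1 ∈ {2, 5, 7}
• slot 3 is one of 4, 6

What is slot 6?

Among the 8 variables, 3 fits only slot 5 (and all 8 values in {1, 2, 3, 4, 5, 6, 7, 8} must be used), so slot 5 = 3.
The 7 still-open variables draw from only 7 values {1, 2, 4, 5, 6, 7, 8}, so each is used; only slot 4 can be 1, hence slot 4 = 1.
The 6 still-open variables draw from only 6 values {2, 4, 5, 6, 7, 8}, so each is used; only slot 1 can be 7, hence slot 1 = 7.
The 5 still-open variables draw from only 5 values {2, 4, 5, 6, 8}, so each is used; only slot 6 can be 2, hence slot 6 = 2.

2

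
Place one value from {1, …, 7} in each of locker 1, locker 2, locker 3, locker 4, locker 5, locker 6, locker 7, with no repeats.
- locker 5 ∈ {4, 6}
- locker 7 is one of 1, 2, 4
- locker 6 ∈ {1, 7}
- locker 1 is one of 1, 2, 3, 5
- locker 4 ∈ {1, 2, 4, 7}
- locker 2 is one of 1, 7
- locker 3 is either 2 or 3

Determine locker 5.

The 7 variables draw from only 7 values {1, 2, 3, 4, 5, 6, 7}, so each is used; only locker 1 can be 5, hence locker 1 = 5.
The 6 still-open variables draw from only 6 values {1, 2, 3, 4, 6, 7}, so each is used; only locker 3 can be 3, hence locker 3 = 3.
The 5 still-open variables draw from only 5 values {1, 2, 4, 6, 7}, so each is used; only locker 5 can be 6, hence locker 5 = 6.

6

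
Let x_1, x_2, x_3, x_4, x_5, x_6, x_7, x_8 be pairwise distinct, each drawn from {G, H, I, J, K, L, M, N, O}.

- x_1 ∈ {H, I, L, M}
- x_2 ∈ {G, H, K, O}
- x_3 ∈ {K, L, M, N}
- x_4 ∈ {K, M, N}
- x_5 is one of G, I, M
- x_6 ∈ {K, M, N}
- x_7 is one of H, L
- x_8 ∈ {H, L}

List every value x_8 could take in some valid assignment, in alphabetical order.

H, L

The 8 variables together cover exactly {G, H, I, K, L, M, N, O} — 8 values for 8 variables — and O appears only in x_2's list, so x_2 = O.
The 7 still-open variables draw from only 7 values {G, H, I, K, L, M, N}, so each is used; only x_5 can be G, hence x_5 = G.
The 6 still-open variables draw from only 6 values {H, I, K, L, M, N}, so each is used; only x_1 can be I, hence x_1 = I.
x_7 and x_8 share exactly the 2 values {H, L}; by pigeonhole those values go to them, so strike H, L from x_3.
No further eliminations apply; x_8 can still be any of H, L.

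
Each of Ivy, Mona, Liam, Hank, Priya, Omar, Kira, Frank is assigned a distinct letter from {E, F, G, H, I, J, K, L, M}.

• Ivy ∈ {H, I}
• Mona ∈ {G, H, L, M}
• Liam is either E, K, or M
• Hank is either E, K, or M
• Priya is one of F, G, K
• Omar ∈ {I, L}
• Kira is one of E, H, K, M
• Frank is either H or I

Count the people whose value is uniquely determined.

Among the 8 variables, F fits only Priya (and all 8 values in {E, F, G, H, I, K, L, M} must be used), so Priya = F.
The 7 still-open variables together cover exactly {E, G, H, I, K, L, M} — 7 values for 7 variables — and G appears only in Mona's list, so Mona = G.
The 6 still-open variables draw from only 6 values {E, H, I, K, L, M}, so each is used; only Omar can be L, hence Omar = L.
Ivy and Frank between them cover only {H, I} — a naked pair. Remove those values from Kira.
Determined: Mona=G, Priya=F, Omar=L. The other people each still have more than one consistent value. That makes 3.

3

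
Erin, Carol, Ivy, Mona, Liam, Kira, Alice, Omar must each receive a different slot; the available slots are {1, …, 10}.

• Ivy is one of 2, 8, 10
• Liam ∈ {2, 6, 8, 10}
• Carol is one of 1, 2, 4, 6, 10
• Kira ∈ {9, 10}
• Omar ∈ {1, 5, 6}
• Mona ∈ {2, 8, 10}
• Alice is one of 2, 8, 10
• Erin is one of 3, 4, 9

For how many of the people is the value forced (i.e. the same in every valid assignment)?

Ivy, Mona, Alice between them cover only {2, 8, 10} — a naked triple. Remove those values from Carol, Liam, Kira.
Liam's domain is down to {6}, so Liam = 6. Remove 6 from Carol, Omar.
Kira's domain is down to {9}, so Kira = 9. Eliminate 9 elsewhere: Erin.
Determined: Liam=6, Kira=9. The other people each still have more than one consistent value. That makes 2.

2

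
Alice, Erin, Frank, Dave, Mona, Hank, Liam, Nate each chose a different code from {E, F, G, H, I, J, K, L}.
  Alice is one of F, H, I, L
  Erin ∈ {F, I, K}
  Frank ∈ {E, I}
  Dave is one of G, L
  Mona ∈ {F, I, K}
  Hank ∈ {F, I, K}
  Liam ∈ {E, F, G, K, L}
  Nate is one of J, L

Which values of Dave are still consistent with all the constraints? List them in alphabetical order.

G, L

The 8 variables together cover exactly {E, F, G, H, I, J, K, L} — 8 values for 8 variables — and H appears only in Alice's list, so Alice = H.
The 7 still-open variables draw from only 7 values {E, F, G, I, J, K, L}, so each is used; only Nate can be J, hence Nate = J.
Erin, Mona, Hank between them cover only {F, I, K} — a naked triple. Remove those values from Frank, Liam.
Frank has just one choice, so Frank = E. Strike E from Liam.
No further eliminations apply; Dave can still be any of G, L.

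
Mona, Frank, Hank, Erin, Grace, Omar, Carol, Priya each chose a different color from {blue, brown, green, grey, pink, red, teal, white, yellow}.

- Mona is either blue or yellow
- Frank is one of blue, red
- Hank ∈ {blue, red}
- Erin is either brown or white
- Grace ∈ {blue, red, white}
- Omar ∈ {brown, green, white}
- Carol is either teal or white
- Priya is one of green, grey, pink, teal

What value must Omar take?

Frank and Hank between them cover only {blue, red} — a naked pair. Remove those values from Mona, Grace.
Mona has just one choice, so Mona = yellow.
Grace has just one choice, so Grace = white. Strike white from Erin, Omar, Carol.
Carol has just one choice, so Carol = teal. Strike teal from Priya.
Erin has just one choice, so Erin = brown. Eliminate brown elsewhere: Omar.
So Omar = green.

green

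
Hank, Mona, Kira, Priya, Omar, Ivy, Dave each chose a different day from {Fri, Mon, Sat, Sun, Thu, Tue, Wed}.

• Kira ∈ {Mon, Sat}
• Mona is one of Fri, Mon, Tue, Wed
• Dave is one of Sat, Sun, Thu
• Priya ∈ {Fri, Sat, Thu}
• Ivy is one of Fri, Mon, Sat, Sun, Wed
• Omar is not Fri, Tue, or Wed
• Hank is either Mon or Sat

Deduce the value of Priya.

Among the 7 variables, Tue fits only Mona (and all 7 values in {Fri, Mon, Sat, Sun, Thu, Tue, Wed} must be used), so Mona = Tue.
Among the 6 still-open variables, Wed fits only Ivy (and all 6 values in {Fri, Mon, Sat, Sun, Thu, Wed} must be used), so Ivy = Wed.
Among the 5 still-open variables, Fri fits only Priya (and all 5 values in {Fri, Mon, Sat, Sun, Thu} must be used), so Priya = Fri.

Fri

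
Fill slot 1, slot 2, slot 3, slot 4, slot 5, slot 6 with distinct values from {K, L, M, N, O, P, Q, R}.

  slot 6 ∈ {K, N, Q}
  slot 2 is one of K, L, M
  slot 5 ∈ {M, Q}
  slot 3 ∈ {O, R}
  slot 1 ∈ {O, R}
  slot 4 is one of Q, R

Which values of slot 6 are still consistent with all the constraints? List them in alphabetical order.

slot 1 and slot 3 share exactly the 2 values {O, R}; by pigeonhole those values go to them, so strike O, R from slot 4.
slot 4 has just one choice, so slot 4 = Q. Eliminate Q elsewhere: slot 5, slot 6.
slot 5 must be M (only option left). So slot 2 can't be M.
No further eliminations apply; slot 6 can still be any of K, N.

K, N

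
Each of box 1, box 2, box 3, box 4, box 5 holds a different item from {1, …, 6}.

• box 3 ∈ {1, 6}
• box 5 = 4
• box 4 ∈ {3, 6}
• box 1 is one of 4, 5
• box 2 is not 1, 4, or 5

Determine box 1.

box 5 has just one choice, so box 5 = 4. So box 1 can't be 4.
So box 1 = 5.

5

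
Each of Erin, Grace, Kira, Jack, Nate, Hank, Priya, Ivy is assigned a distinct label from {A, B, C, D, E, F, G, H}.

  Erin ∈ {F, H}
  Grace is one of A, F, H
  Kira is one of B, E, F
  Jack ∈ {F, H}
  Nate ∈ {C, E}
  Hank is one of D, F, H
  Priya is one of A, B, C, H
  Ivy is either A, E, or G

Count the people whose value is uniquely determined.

The 8 variables together cover exactly {A, B, C, D, E, F, G, H} — 8 values for 8 variables — and D appears only in Hank's list, so Hank = D.
The 7 still-open variables together cover exactly {A, B, C, E, F, G, H} — 7 values for 7 variables — and G appears only in Ivy's list, so Ivy = G.
Erin and Jack between them cover only {F, H} — a naked pair. Remove those values from Grace, Kira, Priya.
Grace must be A (only option left). Strike A from Priya.
Determined: Grace=A, Hank=D, Ivy=G. The other people each still have more than one consistent value. That makes 3.

3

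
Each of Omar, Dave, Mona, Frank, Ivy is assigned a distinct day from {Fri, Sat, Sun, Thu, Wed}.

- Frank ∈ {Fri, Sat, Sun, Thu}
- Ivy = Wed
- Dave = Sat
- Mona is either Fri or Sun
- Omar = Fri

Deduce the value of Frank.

Thu

Omar's domain is down to {Fri}, so Omar = Fri. Strike Fri from Mona, Frank.
That leaves Dave = Sat. Strike Sat from Frank.
Mona must be Sun (only option left). Strike Sun from Frank.
So Frank = Thu.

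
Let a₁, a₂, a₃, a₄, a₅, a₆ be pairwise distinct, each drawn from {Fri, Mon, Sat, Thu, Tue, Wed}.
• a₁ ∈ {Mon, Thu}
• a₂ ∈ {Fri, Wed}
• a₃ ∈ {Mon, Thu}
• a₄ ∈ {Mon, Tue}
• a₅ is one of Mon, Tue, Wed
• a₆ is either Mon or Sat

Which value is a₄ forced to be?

Tue

Among the 6 variables, Fri fits only a₂ (and all 6 values in {Fri, Mon, Sat, Thu, Tue, Wed} must be used), so a₂ = Fri.
The 5 still-open variables together cover exactly {Mon, Sat, Thu, Tue, Wed} — 5 values for 5 variables — and Sat appears only in a₆'s list, so a₆ = Sat.
The 4 still-open variables draw from only 4 values {Mon, Thu, Tue, Wed}, so each is used; only a₅ can be Wed, hence a₅ = Wed.
The 3 still-open variables draw from only 3 values {Mon, Thu, Tue}, so each is used; only a₄ can be Tue, hence a₄ = Tue.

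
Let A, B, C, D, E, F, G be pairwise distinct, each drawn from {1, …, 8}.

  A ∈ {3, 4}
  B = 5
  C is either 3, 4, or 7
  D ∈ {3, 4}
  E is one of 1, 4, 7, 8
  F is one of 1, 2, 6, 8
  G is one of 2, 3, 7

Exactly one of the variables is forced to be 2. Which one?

B must be 5 (only option left).
The 2 variables A and D are confined to {3, 4}, which locks those values in; drop them from C, E, G.
That leaves C = 7. Eliminate 7 elsewhere: E, G.
So 2 goes to G.

G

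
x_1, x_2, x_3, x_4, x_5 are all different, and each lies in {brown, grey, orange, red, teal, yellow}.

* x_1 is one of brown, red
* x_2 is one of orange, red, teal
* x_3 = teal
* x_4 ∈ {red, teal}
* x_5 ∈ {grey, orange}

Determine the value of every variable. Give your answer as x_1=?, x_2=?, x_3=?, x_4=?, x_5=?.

x_3's domain is down to {teal}, so x_3 = teal. Remove teal from x_2, x_4.
That leaves x_4 = red. So x_1, x_2 can't be red.
x_1 must be brown (only option left).
That leaves x_2 = orange. Remove orange from x_5.
x_5 must be grey (only option left).

x_1=brown, x_2=orange, x_3=teal, x_4=red, x_5=grey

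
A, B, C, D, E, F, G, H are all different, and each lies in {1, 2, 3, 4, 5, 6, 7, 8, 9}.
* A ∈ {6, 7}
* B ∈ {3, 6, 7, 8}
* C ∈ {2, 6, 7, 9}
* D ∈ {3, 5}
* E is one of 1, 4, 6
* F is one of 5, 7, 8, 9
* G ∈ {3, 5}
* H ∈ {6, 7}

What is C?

A and H between them cover only {6, 7} — a naked pair. Remove those values from B, C, E, F.
The 2 variables D and G are confined to {3, 5}, which locks those values in; drop them from B, F.
That leaves B = 8. Strike 8 from F.
F's domain is down to {9}, so F = 9. Strike 9 from C.
So C = 2.

2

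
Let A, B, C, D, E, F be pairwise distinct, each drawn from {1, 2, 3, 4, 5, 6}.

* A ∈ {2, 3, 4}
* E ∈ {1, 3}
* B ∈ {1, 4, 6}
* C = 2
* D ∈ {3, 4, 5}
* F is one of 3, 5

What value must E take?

C has just one choice, so C = 2. Eliminate 2 elsewhere: A.
The 5 still-open variables draw from only 5 values {1, 3, 4, 5, 6}, so each is used; only B can be 6, hence B = 6.
The 4 still-open variables draw from only 4 values {1, 3, 4, 5}, so each is used; only E can be 1, hence E = 1.

1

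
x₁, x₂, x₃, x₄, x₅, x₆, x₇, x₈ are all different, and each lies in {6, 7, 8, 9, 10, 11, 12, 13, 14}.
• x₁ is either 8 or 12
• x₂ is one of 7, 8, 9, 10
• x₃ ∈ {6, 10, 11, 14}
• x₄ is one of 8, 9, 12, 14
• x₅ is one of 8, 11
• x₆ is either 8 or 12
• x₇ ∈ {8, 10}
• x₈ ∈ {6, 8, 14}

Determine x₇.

Among the 8 variables, 7 fits only x₂ (and all 8 values in {6, 7, 8, 9, 10, 11, 12, 14} must be used), so x₂ = 7.
The 7 still-open variables draw from only 7 values {6, 8, 9, 10, 11, 12, 14}, so each is used; only x₄ can be 9, hence x₄ = 9.
x₁ and x₆ between them cover only {8, 12} — a naked pair. Remove those values from x₅, x₇, x₈.
So x₇ = 10.

10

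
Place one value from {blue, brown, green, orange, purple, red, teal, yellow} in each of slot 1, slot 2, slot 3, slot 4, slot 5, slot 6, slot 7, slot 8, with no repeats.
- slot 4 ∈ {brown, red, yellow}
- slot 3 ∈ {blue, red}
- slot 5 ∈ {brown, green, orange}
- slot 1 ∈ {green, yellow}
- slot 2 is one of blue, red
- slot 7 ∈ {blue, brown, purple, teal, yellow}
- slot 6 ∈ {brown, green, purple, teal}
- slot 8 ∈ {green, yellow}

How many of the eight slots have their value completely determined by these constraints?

The 8 variables together cover exactly {blue, brown, green, orange, purple, red, teal, yellow} — 8 values for 8 variables — and orange appears only in slot 5's list, so slot 5 = orange.
slot 1 and slot 8 share exactly the 2 values {green, yellow}; by pigeonhole those values go to them, so strike green, yellow from slot 4, slot 6, slot 7.
slot 2 and slot 3 between them cover only {blue, red} — a naked pair. Remove those values from slot 4, slot 7.
slot 4 must be brown (only option left). Strike brown from slot 6, slot 7.
Determined: slot 4=brown, slot 5=orange. The other slots each still have more than one consistent value. That makes 2.

2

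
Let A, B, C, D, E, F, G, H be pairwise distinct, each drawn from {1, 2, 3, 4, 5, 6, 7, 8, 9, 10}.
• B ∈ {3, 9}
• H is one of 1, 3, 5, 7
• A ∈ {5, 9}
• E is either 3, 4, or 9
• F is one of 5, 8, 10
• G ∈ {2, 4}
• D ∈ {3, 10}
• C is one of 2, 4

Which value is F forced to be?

8

C and G between them cover only {2, 4} — a naked pair. Remove those values from E.
B and E between them cover only {3, 9} — a naked pair. Remove those values from A, D, H.
That leaves A = 5. So F, H can't be 5.
That leaves D = 10. Remove 10 from F.
So F = 8.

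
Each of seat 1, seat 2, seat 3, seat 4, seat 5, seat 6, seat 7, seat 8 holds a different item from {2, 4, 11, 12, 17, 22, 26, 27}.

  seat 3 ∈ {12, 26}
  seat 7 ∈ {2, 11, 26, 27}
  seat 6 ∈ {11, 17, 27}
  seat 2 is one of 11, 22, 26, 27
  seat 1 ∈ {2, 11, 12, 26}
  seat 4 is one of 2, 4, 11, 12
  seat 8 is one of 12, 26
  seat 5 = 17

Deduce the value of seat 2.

22

seat 5 must be 17 (only option left). Eliminate 17 elsewhere: seat 6.
Among the 7 still-open variables, 4 fits only seat 4 (and all 7 values in {2, 4, 11, 12, 22, 26, 27} must be used), so seat 4 = 4.
Among the 6 still-open variables, 22 fits only seat 2 (and all 6 values in {2, 11, 12, 22, 26, 27} must be used), so seat 2 = 22.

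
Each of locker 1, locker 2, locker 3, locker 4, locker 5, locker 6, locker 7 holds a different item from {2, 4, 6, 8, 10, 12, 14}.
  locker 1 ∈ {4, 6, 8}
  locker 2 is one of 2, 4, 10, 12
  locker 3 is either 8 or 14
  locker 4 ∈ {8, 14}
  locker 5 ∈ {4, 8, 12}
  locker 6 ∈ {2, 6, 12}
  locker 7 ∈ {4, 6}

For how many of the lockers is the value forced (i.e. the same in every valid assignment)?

Among the 7 variables, 10 fits only locker 2 (and all 7 values in {2, 4, 6, 8, 10, 12, 14} must be used), so locker 2 = 10.
Among the 6 still-open variables, 2 fits only locker 6 (and all 6 values in {2, 4, 6, 8, 12, 14} must be used), so locker 6 = 2.
Among the 5 still-open variables, 12 fits only locker 5 (and all 5 values in {4, 6, 8, 12, 14} must be used), so locker 5 = 12.
The 2 variables locker 3 and locker 4 are confined to {8, 14}, which locks those values in; drop them from locker 1.
Determined: locker 2=10, locker 5=12, locker 6=2. The other lockers each still have more than one consistent value. That makes 3.

3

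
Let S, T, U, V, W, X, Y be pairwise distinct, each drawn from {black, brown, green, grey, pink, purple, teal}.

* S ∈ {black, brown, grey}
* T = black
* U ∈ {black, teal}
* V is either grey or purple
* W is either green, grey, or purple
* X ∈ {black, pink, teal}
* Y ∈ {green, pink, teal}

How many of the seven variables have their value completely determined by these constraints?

T's domain is down to {black}, so T = black. Eliminate black elsewhere: S, U, X.
U has just one choice, so U = teal. Strike teal from X, Y.
X must be pink (only option left). Eliminate pink elsewhere: Y.
Y must be green (only option left). Remove green from W.
The 3 still-open variables together cover exactly {brown, grey, purple} — 3 values for 3 variables — and brown appears only in S's list, so S = brown.
Determined: S=brown, T=black, U=teal, X=pink, Y=green. The other variables each still have more than one consistent value. That makes 5.

5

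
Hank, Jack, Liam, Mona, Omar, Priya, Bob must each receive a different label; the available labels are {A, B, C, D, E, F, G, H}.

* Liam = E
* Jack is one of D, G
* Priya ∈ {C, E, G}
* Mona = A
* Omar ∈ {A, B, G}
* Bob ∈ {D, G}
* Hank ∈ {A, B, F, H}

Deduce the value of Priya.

C

Liam has just one choice, so Liam = E. Strike E from Priya.
That leaves Mona = A. Eliminate A elsewhere: Hank, Omar.
Jack and Bob share exactly the 2 values {D, G}; by pigeonhole those values go to them, so strike D, G from Omar, Priya.
So Priya = C.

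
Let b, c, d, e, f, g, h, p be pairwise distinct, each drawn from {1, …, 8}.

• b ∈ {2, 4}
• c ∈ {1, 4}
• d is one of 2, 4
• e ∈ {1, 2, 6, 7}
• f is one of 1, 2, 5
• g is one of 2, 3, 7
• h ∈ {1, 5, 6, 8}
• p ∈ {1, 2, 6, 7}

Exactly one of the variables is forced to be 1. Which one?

c

The 8 variables together cover exactly {1, 2, 3, 4, 5, 6, 7, 8} — 8 values for 8 variables — and 3 appears only in g's list, so g = 3.
The 7 still-open variables draw from only 7 values {1, 2, 4, 5, 6, 7, 8}, so each is used; only h can be 8, hence h = 8.
The 6 still-open variables together cover exactly {1, 2, 4, 5, 6, 7} — 6 values for 6 variables — and 5 appears only in f's list, so f = 5.
The 2 variables b and d are confined to {2, 4}, which locks those values in; drop them from c, e, p.
So 1 goes to c.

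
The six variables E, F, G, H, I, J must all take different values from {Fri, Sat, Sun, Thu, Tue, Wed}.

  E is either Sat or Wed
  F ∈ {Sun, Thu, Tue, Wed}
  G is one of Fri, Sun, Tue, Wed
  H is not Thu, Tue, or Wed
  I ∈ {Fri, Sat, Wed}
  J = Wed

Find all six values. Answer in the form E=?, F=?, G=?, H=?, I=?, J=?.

J's domain is down to {Wed}, so J = Wed. So E, F, G, I can't be Wed.
E has just one choice, so E = Sat. Remove Sat from H, I.
I's domain is down to {Fri}, so I = Fri. So G, H can't be Fri.
H has just one choice, so H = Sun. Eliminate Sun elsewhere: F, G.
G has just one choice, so G = Tue. Strike Tue from F.
F has just one choice, so F = Thu.

E=Sat, F=Thu, G=Tue, H=Sun, I=Fri, J=Wed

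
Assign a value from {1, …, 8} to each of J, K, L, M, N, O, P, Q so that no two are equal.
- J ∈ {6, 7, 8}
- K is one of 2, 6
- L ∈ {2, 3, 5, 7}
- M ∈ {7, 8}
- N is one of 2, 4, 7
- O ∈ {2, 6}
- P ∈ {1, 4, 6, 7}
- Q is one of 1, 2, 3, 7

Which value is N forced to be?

The 8 variables draw from only 8 values {1, 2, 3, 4, 5, 6, 7, 8}, so each is used; only L can be 5, hence L = 5.
The 7 still-open variables draw from only 7 values {1, 2, 3, 4, 6, 7, 8}, so each is used; only Q can be 3, hence Q = 3.
The 6 still-open variables draw from only 6 values {1, 2, 4, 6, 7, 8}, so each is used; only P can be 1, hence P = 1.
The 5 still-open variables together cover exactly {2, 4, 6, 7, 8} — 5 values for 5 variables — and 4 appears only in N's list, so N = 4.

4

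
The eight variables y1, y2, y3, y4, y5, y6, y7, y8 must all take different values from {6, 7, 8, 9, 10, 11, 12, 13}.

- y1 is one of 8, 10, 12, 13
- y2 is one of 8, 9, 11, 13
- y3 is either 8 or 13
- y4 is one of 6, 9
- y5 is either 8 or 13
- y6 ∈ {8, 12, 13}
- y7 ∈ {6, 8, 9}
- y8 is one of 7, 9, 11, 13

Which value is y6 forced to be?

The 8 variables draw from only 8 values {6, 7, 8, 9, 10, 11, 12, 13}, so each is used; only y8 can be 7, hence y8 = 7.
The 7 still-open variables together cover exactly {6, 8, 9, 10, 11, 12, 13} — 7 values for 7 variables — and 10 appears only in y1's list, so y1 = 10.
The 6 still-open variables together cover exactly {6, 8, 9, 11, 12, 13} — 6 values for 6 variables — and 11 appears only in y2's list, so y2 = 11.
The 5 still-open variables draw from only 5 values {6, 8, 9, 12, 13}, so each is used; only y6 can be 12, hence y6 = 12.

12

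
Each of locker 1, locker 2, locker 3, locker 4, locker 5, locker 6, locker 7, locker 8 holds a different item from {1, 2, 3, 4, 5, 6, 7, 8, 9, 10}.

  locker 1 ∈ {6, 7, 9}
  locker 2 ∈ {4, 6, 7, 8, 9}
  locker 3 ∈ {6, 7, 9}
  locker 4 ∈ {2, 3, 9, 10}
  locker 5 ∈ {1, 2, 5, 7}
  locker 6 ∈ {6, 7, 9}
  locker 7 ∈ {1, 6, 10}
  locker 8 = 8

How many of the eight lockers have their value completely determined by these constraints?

locker 8 must be 8 (only option left). So locker 2 can't be 8.
The 3 variables locker 1, locker 3, locker 6 are confined to {6, 7, 9}, which locks those values in; drop them from locker 2, locker 4, locker 5, locker 7.
locker 2 has just one choice, so locker 2 = 4.
Determined: locker 2=4, locker 8=8. The other lockers each still have more than one consistent value. That makes 2.

2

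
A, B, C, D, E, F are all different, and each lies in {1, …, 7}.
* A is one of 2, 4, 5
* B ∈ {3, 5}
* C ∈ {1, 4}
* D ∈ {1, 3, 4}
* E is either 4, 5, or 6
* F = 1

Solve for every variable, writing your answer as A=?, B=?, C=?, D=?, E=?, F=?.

A=2, B=5, C=4, D=3, E=6, F=1

F's domain is down to {1}, so F = 1. So C, D can't be 1.
That leaves C = 4. Strike 4 from A, D, E.
D must be 3 (only option left). Eliminate 3 elsewhere: B.
B must be 5 (only option left). So A, E can't be 5.
E has just one choice, so E = 6.
A's domain is down to {2}, so A = 2.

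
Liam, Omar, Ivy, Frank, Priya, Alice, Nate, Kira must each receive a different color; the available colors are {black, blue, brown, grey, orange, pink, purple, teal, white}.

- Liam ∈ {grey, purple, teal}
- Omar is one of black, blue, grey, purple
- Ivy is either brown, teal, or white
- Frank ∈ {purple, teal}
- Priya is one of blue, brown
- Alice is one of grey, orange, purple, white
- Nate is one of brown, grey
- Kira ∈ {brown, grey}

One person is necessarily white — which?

Among the 8 variables, black fits only Omar (and all 8 values in {black, blue, brown, grey, orange, purple, teal, white} must be used), so Omar = black.
The 7 still-open variables together cover exactly {blue, brown, grey, orange, purple, teal, white} — 7 values for 7 variables — and blue appears only in Priya's list, so Priya = blue.
Among the 6 still-open variables, orange fits only Alice (and all 6 values in {brown, grey, orange, purple, teal, white} must be used), so Alice = orange.
The 5 still-open variables together cover exactly {brown, grey, purple, teal, white} — 5 values for 5 variables — and white appears only in Ivy's list, so Ivy = white.

Ivy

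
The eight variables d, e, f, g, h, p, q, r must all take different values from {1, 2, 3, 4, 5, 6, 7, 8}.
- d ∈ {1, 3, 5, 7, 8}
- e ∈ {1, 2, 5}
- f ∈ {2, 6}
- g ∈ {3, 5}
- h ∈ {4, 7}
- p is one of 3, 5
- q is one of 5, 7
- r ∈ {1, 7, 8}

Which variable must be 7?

The 8 variables together cover exactly {1, 2, 3, 4, 5, 6, 7, 8} — 8 values for 8 variables — and 4 appears only in h's list, so h = 4.
Among the 7 still-open variables, 6 fits only f (and all 7 values in {1, 2, 3, 5, 6, 7, 8} must be used), so f = 6.
The 6 still-open variables draw from only 6 values {1, 2, 3, 5, 7, 8}, so each is used; only e can be 2, hence e = 2.
g and p share exactly the 2 values {3, 5}; by pigeonhole those values go to them, so strike 3, 5 from d, q.
So 7 goes to q.

q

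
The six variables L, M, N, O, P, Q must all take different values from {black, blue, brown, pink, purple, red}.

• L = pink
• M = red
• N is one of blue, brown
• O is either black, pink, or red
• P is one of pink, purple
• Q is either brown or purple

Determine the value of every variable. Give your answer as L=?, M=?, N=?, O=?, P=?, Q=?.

L=pink, M=red, N=blue, O=black, P=purple, Q=brown

L has just one choice, so L = pink. So O, P can't be pink.
M has just one choice, so M = red. So O can't be red.
O must be black (only option left).
P's domain is down to {purple}, so P = purple. So Q can't be purple.
Q has just one choice, so Q = brown. Strike brown from N.
N's domain is down to {blue}, so N = blue.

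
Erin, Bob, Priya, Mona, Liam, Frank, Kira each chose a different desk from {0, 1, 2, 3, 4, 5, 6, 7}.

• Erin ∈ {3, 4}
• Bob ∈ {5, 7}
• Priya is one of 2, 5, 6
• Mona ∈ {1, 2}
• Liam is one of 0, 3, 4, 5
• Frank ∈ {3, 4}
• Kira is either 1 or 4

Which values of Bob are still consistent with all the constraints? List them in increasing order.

Erin and Frank between them cover only {3, 4} — a naked pair. Remove those values from Liam, Kira.
That leaves Kira = 1. So Mona can't be 1.
Mona has just one choice, so Mona = 2. Eliminate 2 elsewhere: Priya.
No further eliminations apply; Bob can still be any of 5, 7.

5, 7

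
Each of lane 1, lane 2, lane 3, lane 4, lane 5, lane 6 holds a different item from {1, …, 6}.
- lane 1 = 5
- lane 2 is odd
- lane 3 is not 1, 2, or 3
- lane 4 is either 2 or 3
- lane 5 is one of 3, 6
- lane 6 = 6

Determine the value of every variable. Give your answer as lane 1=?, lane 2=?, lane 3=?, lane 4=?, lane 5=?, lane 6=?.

lane 1 has just one choice, so lane 1 = 5. So lane 2, lane 3 can't be 5.
That leaves lane 6 = 6. So lane 3, lane 5 can't be 6.
That leaves lane 3 = 4.
lane 5's domain is down to {3}, so lane 5 = 3. So lane 2, lane 4 can't be 3.
lane 2's domain is down to {1}, so lane 2 = 1.
lane 4 has just one choice, so lane 4 = 2.

lane 1=5, lane 2=1, lane 3=4, lane 4=2, lane 5=3, lane 6=6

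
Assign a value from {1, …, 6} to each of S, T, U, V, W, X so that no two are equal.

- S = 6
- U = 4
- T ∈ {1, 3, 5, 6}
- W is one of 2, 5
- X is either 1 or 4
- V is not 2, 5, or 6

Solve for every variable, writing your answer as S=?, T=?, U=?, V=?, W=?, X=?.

S=6, T=5, U=4, V=3, W=2, X=1

S's domain is down to {6}, so S = 6. So T can't be 6.
U has just one choice, so U = 4. So V, X can't be 4.
X has just one choice, so X = 1. Remove 1 from T, V.
V has just one choice, so V = 3. So T can't be 3.
T must be 5 (only option left). So W can't be 5.
W must be 2 (only option left).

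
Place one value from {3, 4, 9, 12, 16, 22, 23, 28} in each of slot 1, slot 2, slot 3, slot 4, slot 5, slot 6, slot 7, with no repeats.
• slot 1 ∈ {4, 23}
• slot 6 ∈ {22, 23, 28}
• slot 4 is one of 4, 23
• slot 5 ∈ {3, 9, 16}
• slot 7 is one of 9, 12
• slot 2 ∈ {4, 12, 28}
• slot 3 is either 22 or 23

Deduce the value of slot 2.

The 2 variables slot 1 and slot 4 are confined to {4, 23}, which locks those values in; drop them from slot 2, slot 3, slot 6.
That leaves slot 3 = 22. So slot 6 can't be 22.
slot 6 has just one choice, so slot 6 = 28. So slot 2 can't be 28.
So slot 2 = 12.

12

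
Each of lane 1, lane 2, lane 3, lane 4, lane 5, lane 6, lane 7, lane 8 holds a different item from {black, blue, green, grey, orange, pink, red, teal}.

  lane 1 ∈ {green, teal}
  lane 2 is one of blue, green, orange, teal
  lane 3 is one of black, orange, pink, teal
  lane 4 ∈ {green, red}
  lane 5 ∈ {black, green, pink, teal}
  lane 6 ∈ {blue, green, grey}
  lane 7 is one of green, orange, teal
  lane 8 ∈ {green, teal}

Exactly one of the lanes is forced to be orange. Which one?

lane 7

The 8 variables together cover exactly {black, blue, green, grey, orange, pink, red, teal} — 8 values for 8 variables — and grey appears only in lane 6's list, so lane 6 = grey.
The 7 still-open variables together cover exactly {black, blue, green, orange, pink, red, teal} — 7 values for 7 variables — and blue appears only in lane 2's list, so lane 2 = blue.
The 6 still-open variables together cover exactly {black, green, orange, pink, red, teal} — 6 values for 6 variables — and red appears only in lane 4's list, so lane 4 = red.
lane 1 and lane 8 between them cover only {green, teal} — a naked pair. Remove those values from lane 3, lane 5, lane 7.
So orange goes to lane 7.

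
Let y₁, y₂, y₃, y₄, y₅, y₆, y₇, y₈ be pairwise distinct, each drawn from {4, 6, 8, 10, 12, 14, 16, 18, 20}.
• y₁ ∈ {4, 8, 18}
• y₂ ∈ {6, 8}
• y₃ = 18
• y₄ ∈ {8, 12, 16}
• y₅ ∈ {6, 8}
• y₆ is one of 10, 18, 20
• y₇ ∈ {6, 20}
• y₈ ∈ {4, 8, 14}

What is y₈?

14

y₃ must be 18 (only option left). Remove 18 from y₁, y₆.
y₂ and y₅ between them cover only {6, 8} — a naked pair. Remove those values from y₁, y₄, y₇, y₈.
y₁'s domain is down to {4}, so y₁ = 4. Eliminate 4 elsewhere: y₈.
So y₈ = 14.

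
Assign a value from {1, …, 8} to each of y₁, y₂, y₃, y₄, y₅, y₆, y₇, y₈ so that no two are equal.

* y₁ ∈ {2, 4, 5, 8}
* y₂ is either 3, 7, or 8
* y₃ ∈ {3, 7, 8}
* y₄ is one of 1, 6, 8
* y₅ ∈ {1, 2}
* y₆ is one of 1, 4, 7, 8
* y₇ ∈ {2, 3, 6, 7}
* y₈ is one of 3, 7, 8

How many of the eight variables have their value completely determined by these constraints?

2

Among the 8 variables, 5 fits only y₁ (and all 8 values in {1, 2, 3, 4, 5, 6, 7, 8} must be used), so y₁ = 5.
The 7 still-open variables together cover exactly {1, 2, 3, 4, 6, 7, 8} — 7 values for 7 variables — and 4 appears only in y₆'s list, so y₆ = 4.
The 3 variables y₂, y₃, y₈ are confined to {3, 7, 8}, which locks those values in; drop them from y₄, y₇.
Determined: y₁=5, y₆=4. The other variables each still have more than one consistent value. That makes 2.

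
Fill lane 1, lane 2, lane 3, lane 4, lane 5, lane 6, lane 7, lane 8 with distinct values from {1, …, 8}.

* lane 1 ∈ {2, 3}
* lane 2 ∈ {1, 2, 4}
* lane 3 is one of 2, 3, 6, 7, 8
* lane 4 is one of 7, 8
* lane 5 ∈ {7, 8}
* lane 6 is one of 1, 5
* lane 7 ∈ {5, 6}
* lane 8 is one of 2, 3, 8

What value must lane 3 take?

6

The 8 variables together cover exactly {1, 2, 3, 4, 5, 6, 7, 8} — 8 values for 8 variables — and 4 appears only in lane 2's list, so lane 2 = 4.
The 7 still-open variables draw from only 7 values {1, 2, 3, 5, 6, 7, 8}, so each is used; only lane 6 can be 1, hence lane 6 = 1.
The 6 still-open variables together cover exactly {2, 3, 5, 6, 7, 8} — 6 values for 6 variables — and 5 appears only in lane 7's list, so lane 7 = 5.
Among the 5 still-open variables, 6 fits only lane 3 (and all 5 values in {2, 3, 6, 7, 8} must be used), so lane 3 = 6.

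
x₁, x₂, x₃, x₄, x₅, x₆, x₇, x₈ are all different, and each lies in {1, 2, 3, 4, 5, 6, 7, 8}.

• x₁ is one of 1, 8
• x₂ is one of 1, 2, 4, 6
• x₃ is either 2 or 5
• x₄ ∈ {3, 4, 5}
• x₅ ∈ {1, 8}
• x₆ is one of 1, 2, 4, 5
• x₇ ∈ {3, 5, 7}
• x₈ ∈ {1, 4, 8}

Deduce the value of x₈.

Among the 8 variables, 6 fits only x₂ (and all 8 values in {1, 2, 3, 4, 5, 6, 7, 8} must be used), so x₂ = 6.
Among the 7 still-open variables, 7 fits only x₇ (and all 7 values in {1, 2, 3, 4, 5, 7, 8} must be used), so x₇ = 7.
The 6 still-open variables together cover exactly {1, 2, 3, 4, 5, 8} — 6 values for 6 variables — and 3 appears only in x₄'s list, so x₄ = 3.
x₁ and x₅ share exactly the 2 values {1, 8}; by pigeonhole those values go to them, so strike 1, 8 from x₆, x₈.
So x₈ = 4.

4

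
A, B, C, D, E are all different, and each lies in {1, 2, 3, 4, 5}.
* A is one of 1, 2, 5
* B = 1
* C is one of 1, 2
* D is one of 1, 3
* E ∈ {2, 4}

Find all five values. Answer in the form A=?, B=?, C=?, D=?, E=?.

B must be 1 (only option left). Remove 1 from A, C, D.
That leaves C = 2. Eliminate 2 elsewhere: A, E.
D has just one choice, so D = 3.
E has just one choice, so E = 4.
A must be 5 (only option left).

A=5, B=1, C=2, D=3, E=4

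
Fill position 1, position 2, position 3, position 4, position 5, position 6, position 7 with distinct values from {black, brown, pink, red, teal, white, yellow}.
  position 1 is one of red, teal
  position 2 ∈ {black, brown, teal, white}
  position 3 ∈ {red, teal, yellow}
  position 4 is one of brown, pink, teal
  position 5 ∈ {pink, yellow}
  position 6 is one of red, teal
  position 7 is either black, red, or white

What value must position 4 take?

The 2 variables position 1 and position 6 are confined to {red, teal}, which locks those values in; drop them from position 2, position 3, position 4, position 7.
position 3 has just one choice, so position 3 = yellow. Remove yellow from position 5.
position 5 has just one choice, so position 5 = pink. Eliminate pink elsewhere: position 4.
So position 4 = brown.

brown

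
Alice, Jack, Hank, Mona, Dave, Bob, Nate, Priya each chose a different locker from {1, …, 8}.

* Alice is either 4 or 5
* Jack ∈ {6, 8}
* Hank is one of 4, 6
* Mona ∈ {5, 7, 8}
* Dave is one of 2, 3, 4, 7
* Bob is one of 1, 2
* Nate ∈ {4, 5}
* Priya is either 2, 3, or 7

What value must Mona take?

7

The 8 variables draw from only 8 values {1, 2, 3, 4, 5, 6, 7, 8}, so each is used; only Bob can be 1, hence Bob = 1.
The 2 variables Alice and Nate are confined to {4, 5}, which locks those values in; drop them from Hank, Mona, Dave.
Hank must be 6 (only option left). Eliminate 6 elsewhere: Jack.
Jack's domain is down to {8}, so Jack = 8. So Mona can't be 8.
So Mona = 7.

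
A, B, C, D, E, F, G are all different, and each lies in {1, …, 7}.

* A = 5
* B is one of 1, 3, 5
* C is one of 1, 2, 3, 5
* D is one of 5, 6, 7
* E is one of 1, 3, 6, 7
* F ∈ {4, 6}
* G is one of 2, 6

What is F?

4

A has just one choice, so A = 5. Strike 5 from B, C, D.
The 6 still-open variables together cover exactly {1, 2, 3, 4, 6, 7} — 6 values for 6 variables — and 4 appears only in F's list, so F = 4.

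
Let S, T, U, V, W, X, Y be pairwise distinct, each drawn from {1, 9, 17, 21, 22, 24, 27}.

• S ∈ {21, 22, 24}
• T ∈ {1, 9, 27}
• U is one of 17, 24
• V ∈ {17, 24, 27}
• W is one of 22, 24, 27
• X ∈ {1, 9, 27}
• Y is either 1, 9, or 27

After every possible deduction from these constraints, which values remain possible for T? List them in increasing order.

1, 9, 27

The 7 variables together cover exactly {1, 9, 17, 21, 22, 24, 27} — 7 values for 7 variables — and 21 appears only in S's list, so S = 21.
The 6 still-open variables together cover exactly {1, 9, 17, 22, 24, 27} — 6 values for 6 variables — and 22 appears only in W's list, so W = 22.
T, X, Y share exactly the 3 values {1, 9, 27}; by pigeonhole those values go to them, so strike 1, 9, 27 from V.
No further eliminations apply; T can still be any of 1, 9, 27.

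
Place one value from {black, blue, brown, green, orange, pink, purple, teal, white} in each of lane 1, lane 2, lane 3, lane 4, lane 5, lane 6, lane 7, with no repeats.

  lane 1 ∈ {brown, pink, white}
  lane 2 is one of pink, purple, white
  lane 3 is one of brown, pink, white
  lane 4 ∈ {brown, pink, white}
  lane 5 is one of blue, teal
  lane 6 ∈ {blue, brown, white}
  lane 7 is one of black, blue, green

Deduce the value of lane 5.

teal

lane 1, lane 3, lane 4 between them cover only {brown, pink, white} — a naked triple. Remove those values from lane 2, lane 6.
lane 2 must be purple (only option left).
lane 6's domain is down to {blue}, so lane 6 = blue. Remove blue from lane 5, lane 7.
So lane 5 = teal.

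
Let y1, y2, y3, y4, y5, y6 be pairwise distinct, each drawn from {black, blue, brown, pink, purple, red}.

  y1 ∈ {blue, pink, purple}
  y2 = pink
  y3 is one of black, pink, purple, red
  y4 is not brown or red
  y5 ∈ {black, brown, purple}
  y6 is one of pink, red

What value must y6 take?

y2's domain is down to {pink}, so y2 = pink. Eliminate pink elsewhere: y1, y3, y4, y6.
So y6 = red.

red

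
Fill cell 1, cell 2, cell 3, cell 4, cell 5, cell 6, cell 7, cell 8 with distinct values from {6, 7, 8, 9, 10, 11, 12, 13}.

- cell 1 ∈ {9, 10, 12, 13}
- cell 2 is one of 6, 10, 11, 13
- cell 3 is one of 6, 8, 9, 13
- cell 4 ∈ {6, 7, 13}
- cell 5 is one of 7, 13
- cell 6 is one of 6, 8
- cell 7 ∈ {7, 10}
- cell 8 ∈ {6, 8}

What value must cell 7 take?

10

Among the 8 variables, 11 fits only cell 2 (and all 8 values in {6, 7, 8, 9, 10, 11, 12, 13} must be used), so cell 2 = 11.
The 7 still-open variables draw from only 7 values {6, 7, 8, 9, 10, 12, 13}, so each is used; only cell 1 can be 12, hence cell 1 = 12.
The 6 still-open variables draw from only 6 values {6, 7, 8, 9, 10, 13}, so each is used; only cell 3 can be 9, hence cell 3 = 9.
Among the 5 still-open variables, 10 fits only cell 7 (and all 5 values in {6, 7, 8, 10, 13} must be used), so cell 7 = 10.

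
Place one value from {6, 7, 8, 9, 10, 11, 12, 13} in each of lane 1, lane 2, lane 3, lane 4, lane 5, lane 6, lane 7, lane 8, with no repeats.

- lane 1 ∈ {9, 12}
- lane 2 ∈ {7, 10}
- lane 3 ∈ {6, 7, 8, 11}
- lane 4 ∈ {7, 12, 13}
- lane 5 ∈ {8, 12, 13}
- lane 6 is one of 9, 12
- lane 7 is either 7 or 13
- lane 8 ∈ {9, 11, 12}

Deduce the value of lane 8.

11

The 8 variables draw from only 8 values {6, 7, 8, 9, 10, 11, 12, 13}, so each is used; only lane 3 can be 6, hence lane 3 = 6.
The 7 still-open variables together cover exactly {7, 8, 9, 10, 11, 12, 13} — 7 values for 7 variables — and 8 appears only in lane 5's list, so lane 5 = 8.
The 6 still-open variables draw from only 6 values {7, 9, 10, 11, 12, 13}, so each is used; only lane 2 can be 10, hence lane 2 = 10.
Among the 5 still-open variables, 11 fits only lane 8 (and all 5 values in {7, 9, 11, 12, 13} must be used), so lane 8 = 11.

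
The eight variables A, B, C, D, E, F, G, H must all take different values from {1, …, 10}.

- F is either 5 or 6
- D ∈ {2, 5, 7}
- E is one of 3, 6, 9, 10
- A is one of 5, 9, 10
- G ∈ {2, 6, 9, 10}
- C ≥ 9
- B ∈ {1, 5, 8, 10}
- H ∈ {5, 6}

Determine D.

The 2 variables F and H are confined to {5, 6}, which locks those values in; drop them from A, B, D, E, G.
A and C share exactly the 2 values {9, 10}; by pigeonhole those values go to them, so strike 9, 10 from B, E, G.
E has just one choice, so E = 3.
G has just one choice, so G = 2. Eliminate 2 elsewhere: D.
So D = 7.

7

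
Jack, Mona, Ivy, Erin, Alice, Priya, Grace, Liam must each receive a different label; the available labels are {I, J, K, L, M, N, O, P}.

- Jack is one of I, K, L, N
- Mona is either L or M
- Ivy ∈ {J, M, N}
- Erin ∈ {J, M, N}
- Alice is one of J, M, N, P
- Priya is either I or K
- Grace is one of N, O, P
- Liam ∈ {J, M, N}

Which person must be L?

Mona

The 8 variables together cover exactly {I, J, K, L, M, N, O, P} — 8 values for 8 variables — and O appears only in Grace's list, so Grace = O.
The 7 still-open variables draw from only 7 values {I, J, K, L, M, N, P}, so each is used; only Alice can be P, hence Alice = P.
Ivy, Erin, Liam share exactly the 3 values {J, M, N}; by pigeonhole those values go to them, so strike J, M, N from Jack, Mona.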